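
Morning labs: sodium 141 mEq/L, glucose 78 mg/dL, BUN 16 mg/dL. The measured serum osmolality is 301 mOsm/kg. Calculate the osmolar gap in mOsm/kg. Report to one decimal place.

Calculated osmolality = 2·Na + glucose/18 + BUN/2.8
= 2·141 + 78/18 + 16/2.8
= 282 + 4.33 + 5.71
= 292.04 mOsm/kg ≈ 292.0 mOsm/kg
Osmolar gap = measured − calculated = 301 − 292.0 = 9.0 mOsm/kg

9.0 mOsm/kg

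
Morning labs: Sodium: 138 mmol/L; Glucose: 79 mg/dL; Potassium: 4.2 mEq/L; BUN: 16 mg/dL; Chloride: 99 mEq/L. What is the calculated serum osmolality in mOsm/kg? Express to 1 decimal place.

Calculated osmolality = 2·Na + glucose/18 + BUN/2.8
= 2·138 + 79/18 + 16/2.8
= 276 + 4.39 + 5.71
= 286.1 mOsm/kg

286.1 mOsm/kg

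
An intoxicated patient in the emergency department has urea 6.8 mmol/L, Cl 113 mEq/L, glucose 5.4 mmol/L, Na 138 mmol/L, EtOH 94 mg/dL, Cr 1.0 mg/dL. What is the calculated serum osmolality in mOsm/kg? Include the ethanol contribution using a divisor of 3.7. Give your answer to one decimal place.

Calculated osmolality = 2·Na + glucose + urea + ethanol/3.7
= 2·138 + 5.4 + 6.8 + 94/3.7
= 276 + 5.40 + 6.80 + 25.41
= 313.61 mOsm/kg

313.6 mOsm/kg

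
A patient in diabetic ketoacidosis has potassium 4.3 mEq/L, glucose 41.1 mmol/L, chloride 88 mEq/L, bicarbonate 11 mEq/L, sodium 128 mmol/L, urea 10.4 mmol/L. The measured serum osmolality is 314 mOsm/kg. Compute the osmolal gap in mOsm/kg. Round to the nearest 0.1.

6.5 mOsm/kg

Calculated osmolality = 2·Na + glucose + urea
= 2·128 + 41.1 + 10.4
= 256 + 41.10 + 10.40
= 307.5 mOsm/kg ≈ 307.5 mOsm/kg
Osmolar gap = measured − calculated = 314 − 307.5 = 6.5 mOsm/kg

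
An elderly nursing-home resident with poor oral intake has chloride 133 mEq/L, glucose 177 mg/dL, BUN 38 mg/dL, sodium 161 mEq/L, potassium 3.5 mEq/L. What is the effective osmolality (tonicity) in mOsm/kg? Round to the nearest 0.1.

Effective osmolality excludes urea (freely permeant across cell membranes):
2·Na + glucose/18
= 2·161 + 177/18
= 322 + 9.83
= 331.83 mOsm/kg

331.8 mOsm/kg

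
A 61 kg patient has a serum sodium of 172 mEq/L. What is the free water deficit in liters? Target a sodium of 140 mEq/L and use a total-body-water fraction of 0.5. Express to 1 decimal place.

TBW = 0.5 · 61 = 30.5 L
Free water deficit = TBW · (Na/140 − 1)
= 30.5 · (172/140 − 1)
= 30.5 · 0.2286
= 6.97 L

7.0 L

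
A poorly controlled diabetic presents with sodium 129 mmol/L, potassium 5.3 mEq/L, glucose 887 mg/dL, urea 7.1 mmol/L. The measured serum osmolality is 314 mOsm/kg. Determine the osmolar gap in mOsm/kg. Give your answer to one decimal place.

-0.4 mOsm/kg

Calculated osmolality = 2·Na + glucose/18 + urea
= 2·129 + 887/18 + 7.1
= 258 + 49.28 + 7.10
= 314.38 mOsm/kg ≈ 314.4 mOsm/kg
Osmolar gap = measured − calculated = 314 − 314.4 = -0.4 mOsm/kg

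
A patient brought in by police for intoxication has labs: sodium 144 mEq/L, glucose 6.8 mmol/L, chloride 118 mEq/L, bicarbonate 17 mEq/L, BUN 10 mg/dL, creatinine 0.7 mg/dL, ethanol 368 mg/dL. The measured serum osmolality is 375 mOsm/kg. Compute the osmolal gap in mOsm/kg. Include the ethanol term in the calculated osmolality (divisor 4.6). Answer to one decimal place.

-3.4 mOsm/kg

Calculated osmolality = 2·Na + glucose + BUN/2.8 + ethanol/4.6
= 2·144 + 6.8 + 10/2.8 + 368/4.6
= 288 + 6.80 + 3.57 + 80
= 378.37 mOsm/kg ≈ 378.4 mOsm/kg
Osmolar gap = measured − calculated = 375 − 378.4 = -3.4 mOsm/kg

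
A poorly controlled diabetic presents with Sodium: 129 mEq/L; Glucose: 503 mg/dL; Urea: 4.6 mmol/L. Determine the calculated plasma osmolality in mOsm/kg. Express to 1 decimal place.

Calculated osmolality = 2·Na + glucose/18 + urea
= 2·129 + 503/18 + 4.6
= 258 + 27.94 + 4.60
= 290.54 mOsm/kg

290.5 mOsm/kg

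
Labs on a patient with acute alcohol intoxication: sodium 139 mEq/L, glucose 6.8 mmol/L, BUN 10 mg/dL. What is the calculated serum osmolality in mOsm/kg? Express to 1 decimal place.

288.4 mOsm/kg

Calculated osmolality = 2·Na + glucose + BUN/2.8
= 2·139 + 6.8 + 10/2.8
= 278 + 6.80 + 3.57
= 288.37 mOsm/kg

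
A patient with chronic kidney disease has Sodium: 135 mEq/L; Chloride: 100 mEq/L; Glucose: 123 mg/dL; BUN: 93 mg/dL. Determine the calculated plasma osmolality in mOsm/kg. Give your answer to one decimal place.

Calculated osmolality = 2·Na + glucose/18 + BUN/2.8
= 2·135 + 123/18 + 93/2.8
= 270 + 6.83 + 33.21
= 310.04 mOsm/kg

310.0 mOsm/kg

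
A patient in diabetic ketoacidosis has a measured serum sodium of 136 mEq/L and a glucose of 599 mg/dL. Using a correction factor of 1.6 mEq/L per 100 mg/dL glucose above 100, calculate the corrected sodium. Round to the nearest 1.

Corrected Na = measured Na + 1.6 · (glucose − 100)/100
= 136 + 1.6 · (599 − 100)/100
= 136 + 8
= 144 mEq/L

144 mEq/L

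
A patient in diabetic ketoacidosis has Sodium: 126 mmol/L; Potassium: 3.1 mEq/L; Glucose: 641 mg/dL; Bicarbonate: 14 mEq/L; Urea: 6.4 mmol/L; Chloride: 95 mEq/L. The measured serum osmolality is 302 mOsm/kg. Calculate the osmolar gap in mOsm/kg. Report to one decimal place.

8.0 mOsm/kg

Calculated osmolality = 2·Na + glucose/18 + urea
= 2·126 + 641/18 + 6.4
= 252 + 35.61 + 6.40
= 294.01 mOsm/kg ≈ 294.0 mOsm/kg
Osmolar gap = measured − calculated = 302 − 294.0 = 8.0 mOsm/kg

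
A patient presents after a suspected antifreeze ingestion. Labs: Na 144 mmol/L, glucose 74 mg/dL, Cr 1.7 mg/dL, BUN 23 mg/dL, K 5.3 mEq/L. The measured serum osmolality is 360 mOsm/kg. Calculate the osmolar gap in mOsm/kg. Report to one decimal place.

Calculated osmolality = 2·Na + glucose/18 + BUN/2.8
= 2·144 + 74/18 + 23/2.8
= 288 + 4.11 + 8.21
= 300.32 mOsm/kg ≈ 300.3 mOsm/kg
Osmolar gap = measured − calculated = 360 − 300.3 = 59.7 mOsm/kg

59.7 mOsm/kg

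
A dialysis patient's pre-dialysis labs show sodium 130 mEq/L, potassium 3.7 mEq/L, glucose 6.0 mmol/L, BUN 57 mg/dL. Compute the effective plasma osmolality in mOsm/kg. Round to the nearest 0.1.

Effective osmolality excludes urea (freely permeant across cell membranes):
2·Na + glucose
= 2·130 + 6
= 260 + 6
= 266 mOsm/kg

266.0 mOsm/kg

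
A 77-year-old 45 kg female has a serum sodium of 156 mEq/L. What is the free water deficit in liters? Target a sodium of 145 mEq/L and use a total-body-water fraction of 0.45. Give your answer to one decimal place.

1.5 L

TBW = 0.45 · 45 = 20.25 L
Free water deficit = TBW · (Na/145 − 1)
= 20.25 · (156/145 − 1)
= 20.25 · 0.0759
= 1.54 L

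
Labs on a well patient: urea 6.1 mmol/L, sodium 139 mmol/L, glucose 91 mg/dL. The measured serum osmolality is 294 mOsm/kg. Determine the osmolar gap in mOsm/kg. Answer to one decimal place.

4.8 mOsm/kg

Calculated osmolality = 2·Na + glucose/18 + urea
= 2·139 + 91/18 + 6.1
= 278 + 5.06 + 6.10
= 289.16 mOsm/kg ≈ 289.2 mOsm/kg
Osmolar gap = measured − calculated = 294 − 289.2 = 4.8 mOsm/kg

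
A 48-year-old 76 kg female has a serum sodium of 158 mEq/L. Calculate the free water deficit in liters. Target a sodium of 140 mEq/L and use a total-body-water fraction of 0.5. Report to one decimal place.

4.9 L

TBW = 0.5 · 76 = 38 L
Free water deficit = TBW · (Na/140 − 1)
= 38 · (158/140 − 1)
= 38 · 0.1286
= 4.89 L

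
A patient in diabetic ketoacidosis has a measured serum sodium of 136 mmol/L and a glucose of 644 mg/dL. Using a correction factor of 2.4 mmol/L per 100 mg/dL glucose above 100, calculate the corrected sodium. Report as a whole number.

149 mmol/L

Corrected Na = measured Na + 2.4 · (glucose − 100)/100
= 136 + 2.4 · (644 − 100)/100
= 136 + 13.1
= 149.1 mmol/L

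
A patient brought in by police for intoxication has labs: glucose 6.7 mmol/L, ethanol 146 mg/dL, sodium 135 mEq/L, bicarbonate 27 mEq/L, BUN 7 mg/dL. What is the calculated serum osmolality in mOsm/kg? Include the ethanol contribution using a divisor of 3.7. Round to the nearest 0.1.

Calculated osmolality = 2·Na + glucose + BUN/2.8 + ethanol/3.7
= 2·135 + 6.7 + 7/2.8 + 146/3.7
= 270 + 6.70 + 2.50 + 39.46
= 318.66 mOsm/kg

318.7 mOsm/kg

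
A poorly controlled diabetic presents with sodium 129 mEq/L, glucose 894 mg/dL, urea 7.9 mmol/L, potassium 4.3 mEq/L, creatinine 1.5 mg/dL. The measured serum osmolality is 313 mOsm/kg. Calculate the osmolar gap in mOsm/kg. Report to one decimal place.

Calculated osmolality = 2·Na + glucose/18 + urea
= 2·129 + 894/18 + 7.9
= 258 + 49.67 + 7.90
= 315.57 mOsm/kg ≈ 315.6 mOsm/kg
Osmolar gap = measured − calculated = 313 − 315.6 = -2.6 mOsm/kg

-2.6 mOsm/kg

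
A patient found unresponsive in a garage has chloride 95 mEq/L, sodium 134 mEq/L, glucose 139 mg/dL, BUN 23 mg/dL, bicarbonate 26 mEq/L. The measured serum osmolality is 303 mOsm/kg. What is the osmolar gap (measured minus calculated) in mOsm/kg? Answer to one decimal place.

19.1 mOsm/kg

Calculated osmolality = 2·Na + glucose/18 + BUN/2.8
= 2·134 + 139/18 + 23/2.8
= 268 + 7.72 + 8.21
= 283.93 mOsm/kg ≈ 283.9 mOsm/kg
Osmolar gap = measured − calculated = 303 − 283.9 = 19.1 mOsm/kg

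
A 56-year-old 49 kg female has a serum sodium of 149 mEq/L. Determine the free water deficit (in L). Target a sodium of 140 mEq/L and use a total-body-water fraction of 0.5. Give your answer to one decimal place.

TBW = 0.5 · 49 = 24.5 L
Free water deficit = TBW · (Na/140 − 1)
= 24.5 · (149/140 − 1)
= 24.5 · 0.0643
= 1.58 L

1.6 L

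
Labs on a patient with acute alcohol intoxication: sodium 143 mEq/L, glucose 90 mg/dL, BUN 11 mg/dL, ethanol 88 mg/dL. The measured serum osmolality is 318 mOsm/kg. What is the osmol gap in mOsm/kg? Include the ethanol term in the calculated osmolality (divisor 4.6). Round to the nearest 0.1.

3.9 mOsm/kg

Calculated osmolality = 2·Na + glucose/18 + BUN/2.8 + ethanol/4.6
= 2·143 + 90/18 + 11/2.8 + 88/4.6
= 286 + 5 + 3.93 + 19.13
= 314.06 mOsm/kg ≈ 314.1 mOsm/kg
Osmolar gap = measured − calculated = 318 − 314.1 = 3.9 mOsm/kg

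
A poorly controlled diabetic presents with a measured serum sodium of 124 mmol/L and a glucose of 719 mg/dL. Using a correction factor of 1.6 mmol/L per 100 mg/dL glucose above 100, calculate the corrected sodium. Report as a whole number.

134 mmol/L

Corrected Na = measured Na + 1.6 · (glucose − 100)/100
= 124 + 1.6 · (719 − 100)/100
= 124 + 9.9
= 133.9 mmol/L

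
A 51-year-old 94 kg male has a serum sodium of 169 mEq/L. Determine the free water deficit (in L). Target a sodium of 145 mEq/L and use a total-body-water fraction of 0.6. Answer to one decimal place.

9.3 L

TBW = 0.6 · 94 = 56.4 L
Free water deficit = TBW · (Na/145 − 1)
= 56.4 · (169/145 − 1)
= 56.4 · 0.1655
= 9.33 L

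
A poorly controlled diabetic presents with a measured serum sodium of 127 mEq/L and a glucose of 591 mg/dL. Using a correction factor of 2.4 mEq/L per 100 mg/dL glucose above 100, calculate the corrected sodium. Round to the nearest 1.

Corrected Na = measured Na + 2.4 · (glucose − 100)/100
= 127 + 2.4 · (591 − 100)/100
= 127 + 11.8
= 138.8 mEq/L

139 mEq/L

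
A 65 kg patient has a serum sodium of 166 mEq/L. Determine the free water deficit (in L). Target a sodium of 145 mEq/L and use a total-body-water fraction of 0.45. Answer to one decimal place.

TBW = 0.45 · 65 = 29.25 L
Free water deficit = TBW · (Na/145 − 1)
= 29.25 · (166/145 − 1)
= 29.25 · 0.1448
= 4.24 L

4.2 L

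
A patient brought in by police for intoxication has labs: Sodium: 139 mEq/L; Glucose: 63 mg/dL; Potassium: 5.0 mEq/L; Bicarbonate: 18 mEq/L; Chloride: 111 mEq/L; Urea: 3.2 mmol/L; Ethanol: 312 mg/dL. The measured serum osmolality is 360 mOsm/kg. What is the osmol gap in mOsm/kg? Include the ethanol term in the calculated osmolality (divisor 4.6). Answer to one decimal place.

Calculated osmolality = 2·Na + glucose/18 + urea + ethanol/4.6
= 2·139 + 63/18 + 3.2 + 312/4.6
= 278 + 3.50 + 3.20 + 67.83
= 352.53 mOsm/kg ≈ 352.5 mOsm/kg
Osmolar gap = measured − calculated = 360 − 352.5 = 7.5 mOsm/kg

7.5 mOsm/kg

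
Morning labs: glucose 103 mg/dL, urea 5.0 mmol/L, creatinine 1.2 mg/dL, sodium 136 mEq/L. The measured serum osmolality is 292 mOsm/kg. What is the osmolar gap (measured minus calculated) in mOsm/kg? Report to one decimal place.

9.3 mOsm/kg

Calculated osmolality = 2·Na + glucose/18 + urea
= 2·136 + 103/18 + 5
= 272 + 5.72 + 5
= 282.72 mOsm/kg ≈ 282.7 mOsm/kg
Osmolar gap = measured − calculated = 292 − 282.7 = 9.3 mOsm/kg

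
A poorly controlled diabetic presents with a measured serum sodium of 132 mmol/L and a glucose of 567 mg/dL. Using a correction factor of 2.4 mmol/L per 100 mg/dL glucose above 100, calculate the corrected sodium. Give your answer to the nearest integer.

143 mmol/L

Corrected Na = measured Na + 2.4 · (glucose − 100)/100
= 132 + 2.4 · (567 − 100)/100
= 132 + 11.2
= 143.2 mmol/L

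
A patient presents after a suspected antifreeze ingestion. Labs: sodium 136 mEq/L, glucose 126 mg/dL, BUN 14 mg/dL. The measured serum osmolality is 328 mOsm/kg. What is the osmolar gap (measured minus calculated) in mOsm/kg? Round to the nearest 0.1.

Calculated osmolality = 2·Na + glucose/18 + BUN/2.8
= 2·136 + 126/18 + 14/2.8
= 272 + 7 + 5
= 284 mOsm/kg ≈ 284.0 mOsm/kg
Osmolar gap = measured − calculated = 328 − 284.0 = 44.0 mOsm/kg

44.0 mOsm/kg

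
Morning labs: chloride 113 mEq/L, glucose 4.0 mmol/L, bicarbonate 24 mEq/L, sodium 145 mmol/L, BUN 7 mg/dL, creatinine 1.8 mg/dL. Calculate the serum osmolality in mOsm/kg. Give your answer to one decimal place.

296.5 mOsm/kg

Calculated osmolality = 2·Na + glucose + BUN/2.8
= 2·145 + 4 + 7/2.8
= 290 + 4 + 2.50
= 296.5 mOsm/kg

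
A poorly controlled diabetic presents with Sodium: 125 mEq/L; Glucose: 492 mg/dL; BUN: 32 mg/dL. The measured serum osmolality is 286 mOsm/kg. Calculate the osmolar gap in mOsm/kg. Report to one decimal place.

-2.8 mOsm/kg

Calculated osmolality = 2·Na + glucose/18 + BUN/2.8
= 2·125 + 492/18 + 32/2.8
= 250 + 27.33 + 11.43
= 288.76 mOsm/kg ≈ 288.8 mOsm/kg
Osmolar gap = measured − calculated = 286 − 288.8 = -2.8 mOsm/kg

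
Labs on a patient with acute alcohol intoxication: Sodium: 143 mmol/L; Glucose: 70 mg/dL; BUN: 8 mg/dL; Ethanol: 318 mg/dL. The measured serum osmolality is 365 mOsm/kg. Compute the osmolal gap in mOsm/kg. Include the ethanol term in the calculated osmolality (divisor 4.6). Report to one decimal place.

Calculated osmolality = 2·Na + glucose/18 + BUN/2.8 + ethanol/4.6
= 2·143 + 70/18 + 8/2.8 + 318/4.6
= 286 + 3.89 + 2.86 + 69.13
= 361.88 mOsm/kg ≈ 361.9 mOsm/kg
Osmolar gap = measured − calculated = 365 − 361.9 = 3.1 mOsm/kg

3.1 mOsm/kg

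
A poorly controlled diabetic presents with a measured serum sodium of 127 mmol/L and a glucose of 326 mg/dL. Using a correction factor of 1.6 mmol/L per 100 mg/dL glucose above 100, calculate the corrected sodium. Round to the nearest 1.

131 mmol/L

Corrected Na = measured Na + 1.6 · (glucose − 100)/100
= 127 + 1.6 · (326 − 100)/100
= 127 + 3.6
= 130.6 mmol/L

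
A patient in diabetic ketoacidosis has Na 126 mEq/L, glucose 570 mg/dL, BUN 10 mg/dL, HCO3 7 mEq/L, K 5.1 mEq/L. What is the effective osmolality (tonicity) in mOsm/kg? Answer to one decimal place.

283.7 mOsm/kg

Effective osmolality excludes urea (freely permeant across cell membranes):
2·Na + glucose/18
= 2·126 + 570/18
= 252 + 31.67
= 283.67 mOsm/kg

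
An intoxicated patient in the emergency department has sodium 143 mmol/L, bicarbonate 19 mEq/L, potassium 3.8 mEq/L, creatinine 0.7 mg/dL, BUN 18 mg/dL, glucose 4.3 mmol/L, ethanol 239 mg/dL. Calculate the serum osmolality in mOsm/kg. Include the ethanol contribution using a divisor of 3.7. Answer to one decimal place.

361.3 mOsm/kg

Calculated osmolality = 2·Na + glucose + BUN/2.8 + ethanol/3.7
= 2·143 + 4.3 + 18/2.8 + 239/3.7
= 286 + 4.30 + 6.43 + 64.59
= 361.32 mOsm/kg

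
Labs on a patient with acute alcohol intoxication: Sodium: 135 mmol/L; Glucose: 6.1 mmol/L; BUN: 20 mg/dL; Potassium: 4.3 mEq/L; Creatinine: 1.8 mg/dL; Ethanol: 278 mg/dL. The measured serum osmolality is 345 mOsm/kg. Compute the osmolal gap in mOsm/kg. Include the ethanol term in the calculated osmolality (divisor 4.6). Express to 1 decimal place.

Calculated osmolality = 2·Na + glucose + BUN/2.8 + ethanol/4.6
= 2·135 + 6.1 + 20/2.8 + 278/4.6
= 270 + 6.10 + 7.14 + 60.43
= 343.67 mOsm/kg ≈ 343.7 mOsm/kg
Osmolar gap = measured − calculated = 345 − 343.7 = 1.3 mOsm/kg

1.3 mOsm/kg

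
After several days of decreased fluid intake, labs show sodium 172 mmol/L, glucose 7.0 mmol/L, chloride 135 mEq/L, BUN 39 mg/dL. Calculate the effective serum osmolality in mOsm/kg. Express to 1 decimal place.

Effective osmolality excludes urea (freely permeant across cell membranes):
2·Na + glucose
= 2·172 + 7
= 344 + 7
= 351 mOsm/kg

351.0 mOsm/kg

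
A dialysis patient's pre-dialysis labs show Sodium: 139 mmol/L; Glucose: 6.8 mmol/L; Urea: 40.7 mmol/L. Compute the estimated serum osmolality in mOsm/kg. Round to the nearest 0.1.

Calculated osmolality = 2·Na + glucose + urea
= 2·139 + 6.8 + 40.7
= 278 + 6.80 + 40.70
= 325.5 mOsm/kg

325.5 mOsm/kg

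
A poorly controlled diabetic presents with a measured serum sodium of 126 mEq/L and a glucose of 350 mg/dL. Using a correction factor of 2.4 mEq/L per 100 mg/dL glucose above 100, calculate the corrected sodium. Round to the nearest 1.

Corrected Na = measured Na + 2.4 · (glucose − 100)/100
= 126 + 2.4 · (350 − 100)/100
= 126 + 6
= 132 mEq/L

132 mEq/L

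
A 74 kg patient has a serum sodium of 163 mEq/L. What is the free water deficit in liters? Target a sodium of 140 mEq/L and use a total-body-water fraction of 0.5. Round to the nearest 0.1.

TBW = 0.5 · 74 = 37 L
Free water deficit = TBW · (Na/140 − 1)
= 37 · (163/140 − 1)
= 37 · 0.1643
= 6.08 L

6.1 L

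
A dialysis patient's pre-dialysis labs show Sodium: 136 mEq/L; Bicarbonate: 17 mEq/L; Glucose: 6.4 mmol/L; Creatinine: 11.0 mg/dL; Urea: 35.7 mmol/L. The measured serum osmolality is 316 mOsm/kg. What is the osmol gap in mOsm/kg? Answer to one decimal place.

1.9 mOsm/kg

Calculated osmolality = 2·Na + glucose + urea
= 2·136 + 6.4 + 35.7
= 272 + 6.40 + 35.70
= 314.1 mOsm/kg ≈ 314.1 mOsm/kg
Osmolar gap = measured − calculated = 316 − 314.1 = 1.9 mOsm/kg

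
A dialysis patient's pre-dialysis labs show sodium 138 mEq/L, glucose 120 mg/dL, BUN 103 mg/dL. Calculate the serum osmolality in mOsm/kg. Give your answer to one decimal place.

Calculated osmolality = 2·Na + glucose/18 + BUN/2.8
= 2·138 + 120/18 + 103/2.8
= 276 + 6.67 + 36.79
= 319.46 mOsm/kg

319.5 mOsm/kg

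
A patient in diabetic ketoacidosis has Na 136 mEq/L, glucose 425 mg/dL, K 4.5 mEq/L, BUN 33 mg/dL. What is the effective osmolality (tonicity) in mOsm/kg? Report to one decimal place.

295.6 mOsm/kg

Effective osmolality excludes urea (freely permeant across cell membranes):
2·Na + glucose/18
= 2·136 + 425/18
= 272 + 23.61
= 295.61 mOsm/kg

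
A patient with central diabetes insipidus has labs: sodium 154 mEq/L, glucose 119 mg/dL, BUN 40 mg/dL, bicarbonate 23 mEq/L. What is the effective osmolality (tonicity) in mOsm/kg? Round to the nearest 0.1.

314.6 mOsm/kg

Effective osmolality excludes urea (freely permeant across cell membranes):
2·Na + glucose/18
= 2·154 + 119/18
= 308 + 6.61
= 314.61 mOsm/kg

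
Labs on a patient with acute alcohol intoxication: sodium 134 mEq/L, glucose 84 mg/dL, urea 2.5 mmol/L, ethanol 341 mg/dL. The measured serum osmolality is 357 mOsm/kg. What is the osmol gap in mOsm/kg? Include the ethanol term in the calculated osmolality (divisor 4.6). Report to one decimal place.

7.7 mOsm/kg

Calculated osmolality = 2·Na + glucose/18 + urea + ethanol/4.6
= 2·134 + 84/18 + 2.5 + 341/4.6
= 268 + 4.67 + 2.50 + 74.13
= 349.3 mOsm/kg ≈ 349.3 mOsm/kg
Osmolar gap = measured − calculated = 357 − 349.3 = 7.7 mOsm/kg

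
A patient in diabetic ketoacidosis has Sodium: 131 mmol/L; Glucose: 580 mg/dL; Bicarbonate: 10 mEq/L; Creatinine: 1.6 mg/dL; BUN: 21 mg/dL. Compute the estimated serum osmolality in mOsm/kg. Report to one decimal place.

301.7 mOsm/kg

Calculated osmolality = 2·Na + glucose/18 + BUN/2.8
= 2·131 + 580/18 + 21/2.8
= 262 + 32.22 + 7.50
= 301.72 mOsm/kg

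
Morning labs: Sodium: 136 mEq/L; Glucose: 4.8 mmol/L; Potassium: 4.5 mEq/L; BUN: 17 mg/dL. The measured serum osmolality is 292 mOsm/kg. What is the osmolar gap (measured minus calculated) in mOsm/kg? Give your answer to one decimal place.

Calculated osmolality = 2·Na + glucose + BUN/2.8
= 2·136 + 4.8 + 17/2.8
= 272 + 4.80 + 6.07
= 282.87 mOsm/kg ≈ 282.9 mOsm/kg
Osmolar gap = measured − calculated = 292 − 282.9 = 9.1 mOsm/kg

9.1 mOsm/kg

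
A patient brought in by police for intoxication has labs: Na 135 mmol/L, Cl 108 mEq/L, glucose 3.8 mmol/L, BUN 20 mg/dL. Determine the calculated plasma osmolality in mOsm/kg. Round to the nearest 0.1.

Calculated osmolality = 2·Na + glucose + BUN/2.8
= 2·135 + 3.8 + 20/2.8
= 270 + 3.80 + 7.14
= 280.94 mOsm/kg

280.9 mOsm/kg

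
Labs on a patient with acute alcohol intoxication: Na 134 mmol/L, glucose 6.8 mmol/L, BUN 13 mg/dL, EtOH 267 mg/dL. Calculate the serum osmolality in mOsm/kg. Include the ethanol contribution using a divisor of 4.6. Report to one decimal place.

337.5 mOsm/kg

Calculated osmolality = 2·Na + glucose + BUN/2.8 + ethanol/4.6
= 2·134 + 6.8 + 13/2.8 + 267/4.6
= 268 + 6.80 + 4.64 + 58.04
= 337.48 mOsm/kg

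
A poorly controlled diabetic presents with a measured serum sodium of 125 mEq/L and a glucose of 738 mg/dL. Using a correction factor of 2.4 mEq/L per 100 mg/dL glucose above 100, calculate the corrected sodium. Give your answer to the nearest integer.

140 mEq/L

Corrected Na = measured Na + 2.4 · (glucose − 100)/100
= 125 + 2.4 · (738 − 100)/100
= 125 + 15.3
= 140.3 mEq/L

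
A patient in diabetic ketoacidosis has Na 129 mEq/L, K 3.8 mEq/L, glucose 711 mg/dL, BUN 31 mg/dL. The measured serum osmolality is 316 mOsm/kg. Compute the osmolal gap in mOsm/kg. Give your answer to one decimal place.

7.4 mOsm/kg

Calculated osmolality = 2·Na + glucose/18 + BUN/2.8
= 2·129 + 711/18 + 31/2.8
= 258 + 39.50 + 11.07
= 308.57 mOsm/kg ≈ 308.6 mOsm/kg
Osmolar gap = measured − calculated = 316 − 308.6 = 7.4 mOsm/kg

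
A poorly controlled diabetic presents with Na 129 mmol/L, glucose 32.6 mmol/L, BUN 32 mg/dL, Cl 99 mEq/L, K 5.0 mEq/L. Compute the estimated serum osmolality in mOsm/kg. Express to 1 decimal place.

302.0 mOsm/kg

Calculated osmolality = 2·Na + glucose + BUN/2.8
= 2·129 + 32.6 + 32/2.8
= 258 + 32.60 + 11.43
= 302.03 mOsm/kg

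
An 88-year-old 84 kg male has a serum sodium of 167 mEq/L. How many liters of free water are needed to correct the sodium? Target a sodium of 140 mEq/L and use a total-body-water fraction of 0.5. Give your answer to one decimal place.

TBW = 0.5 · 84 = 42 L
Free water deficit = TBW · (Na/140 − 1)
= 42 · (167/140 − 1)
= 42 · 0.1929
= 8.1 L

8.1 L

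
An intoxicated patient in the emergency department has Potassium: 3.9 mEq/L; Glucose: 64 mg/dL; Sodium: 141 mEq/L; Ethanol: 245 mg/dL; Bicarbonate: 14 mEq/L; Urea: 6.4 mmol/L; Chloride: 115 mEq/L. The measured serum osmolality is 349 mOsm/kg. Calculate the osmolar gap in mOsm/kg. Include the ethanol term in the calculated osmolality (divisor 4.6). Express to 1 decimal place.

3.8 mOsm/kg

Calculated osmolality = 2·Na + glucose/18 + urea + ethanol/4.6
= 2·141 + 64/18 + 6.4 + 245/4.6
= 282 + 3.56 + 6.40 + 53.26
= 345.22 mOsm/kg ≈ 345.2 mOsm/kg
Osmolar gap = measured − calculated = 349 − 345.2 = 3.8 mOsm/kg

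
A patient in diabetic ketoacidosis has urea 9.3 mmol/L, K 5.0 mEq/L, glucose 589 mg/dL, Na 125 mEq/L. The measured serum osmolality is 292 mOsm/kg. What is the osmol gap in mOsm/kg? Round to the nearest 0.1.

Calculated osmolality = 2·Na + glucose/18 + urea
= 2·125 + 589/18 + 9.3
= 250 + 32.72 + 9.30
= 292.02 mOsm/kg ≈ 292.0 mOsm/kg
Osmolar gap = measured − calculated = 292 − 292.0 = 0.0 mOsm/kg

0.0 mOsm/kg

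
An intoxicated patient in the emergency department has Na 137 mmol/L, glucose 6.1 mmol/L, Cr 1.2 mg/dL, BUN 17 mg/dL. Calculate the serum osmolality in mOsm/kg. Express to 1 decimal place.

Calculated osmolality = 2·Na + glucose + BUN/2.8
= 2·137 + 6.1 + 17/2.8
= 274 + 6.10 + 6.07
= 286.17 mOsm/kg

286.2 mOsm/kg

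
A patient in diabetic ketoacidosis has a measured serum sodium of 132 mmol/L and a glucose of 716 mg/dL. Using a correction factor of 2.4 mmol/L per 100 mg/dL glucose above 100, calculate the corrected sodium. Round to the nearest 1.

147 mmol/L

Corrected Na = measured Na + 2.4 · (glucose − 100)/100
= 132 + 2.4 · (716 − 100)/100
= 132 + 14.8
= 146.8 mmol/L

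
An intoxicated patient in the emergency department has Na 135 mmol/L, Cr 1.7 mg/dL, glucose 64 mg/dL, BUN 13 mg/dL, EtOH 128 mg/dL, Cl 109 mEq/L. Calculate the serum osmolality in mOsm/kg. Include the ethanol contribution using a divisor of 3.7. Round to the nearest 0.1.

312.8 mOsm/kg

Calculated osmolality = 2·Na + glucose/18 + BUN/2.8 + ethanol/3.7
= 2·135 + 64/18 + 13/2.8 + 128/3.7
= 270 + 3.56 + 4.64 + 34.59
= 312.79 mOsm/kg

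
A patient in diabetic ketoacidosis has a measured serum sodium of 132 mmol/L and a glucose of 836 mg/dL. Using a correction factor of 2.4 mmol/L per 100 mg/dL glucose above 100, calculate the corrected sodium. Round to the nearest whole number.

150 mmol/L

Corrected Na = measured Na + 2.4 · (glucose − 100)/100
= 132 + 2.4 · (836 − 100)/100
= 132 + 17.7
= 149.7 mmol/L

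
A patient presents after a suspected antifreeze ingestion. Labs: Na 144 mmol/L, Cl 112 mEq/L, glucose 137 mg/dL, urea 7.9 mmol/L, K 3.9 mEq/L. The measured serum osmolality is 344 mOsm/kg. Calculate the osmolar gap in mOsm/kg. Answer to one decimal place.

40.5 mOsm/kg

Calculated osmolality = 2·Na + glucose/18 + urea
= 2·144 + 137/18 + 7.9
= 288 + 7.61 + 7.90
= 303.51 mOsm/kg ≈ 303.5 mOsm/kg
Osmolar gap = measured − calculated = 344 − 303.5 = 40.5 mOsm/kg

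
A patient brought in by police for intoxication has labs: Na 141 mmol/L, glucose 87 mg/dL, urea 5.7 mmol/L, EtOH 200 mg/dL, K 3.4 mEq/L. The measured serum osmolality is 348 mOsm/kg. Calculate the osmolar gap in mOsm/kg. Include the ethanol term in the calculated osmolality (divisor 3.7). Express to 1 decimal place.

1.4 mOsm/kg

Calculated osmolality = 2·Na + glucose/18 + urea + ethanol/3.7
= 2·141 + 87/18 + 5.7 + 200/3.7
= 282 + 4.83 + 5.70 + 54.05
= 346.58 mOsm/kg ≈ 346.6 mOsm/kg
Osmolar gap = measured − calculated = 348 − 346.6 = 1.4 mOsm/kg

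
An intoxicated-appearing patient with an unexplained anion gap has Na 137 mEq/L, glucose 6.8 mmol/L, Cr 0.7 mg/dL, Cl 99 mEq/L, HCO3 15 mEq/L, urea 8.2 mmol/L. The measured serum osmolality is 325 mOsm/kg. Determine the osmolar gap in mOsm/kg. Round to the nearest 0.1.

36.0 mOsm/kg

Calculated osmolality = 2·Na + glucose + urea
= 2·137 + 6.8 + 8.2
= 274 + 6.80 + 8.20
= 289 mOsm/kg ≈ 289.0 mOsm/kg
Osmolar gap = measured − calculated = 325 − 289.0 = 36.0 mOsm/kg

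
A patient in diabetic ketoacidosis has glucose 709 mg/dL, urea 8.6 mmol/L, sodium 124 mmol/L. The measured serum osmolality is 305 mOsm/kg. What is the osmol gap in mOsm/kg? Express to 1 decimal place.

9.0 mOsm/kg

Calculated osmolality = 2·Na + glucose/18 + urea
= 2·124 + 709/18 + 8.6
= 248 + 39.39 + 8.60
= 295.99 mOsm/kg ≈ 296.0 mOsm/kg
Osmolar gap = measured − calculated = 305 − 296.0 = 9.0 mOsm/kg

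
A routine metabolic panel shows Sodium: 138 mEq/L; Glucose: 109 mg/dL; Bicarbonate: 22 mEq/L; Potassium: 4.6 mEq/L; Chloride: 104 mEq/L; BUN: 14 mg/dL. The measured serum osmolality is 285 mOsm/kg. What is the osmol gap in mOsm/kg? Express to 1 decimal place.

-2.1 mOsm/kg

Calculated osmolality = 2·Na + glucose/18 + BUN/2.8
= 2·138 + 109/18 + 14/2.8
= 276 + 6.06 + 5
= 287.06 mOsm/kg ≈ 287.1 mOsm/kg
Osmolar gap = measured − calculated = 285 − 287.1 = -2.1 mOsm/kg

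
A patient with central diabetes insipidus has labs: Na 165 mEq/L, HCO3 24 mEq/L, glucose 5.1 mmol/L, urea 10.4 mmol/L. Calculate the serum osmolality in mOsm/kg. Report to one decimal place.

345.5 mOsm/kg

Calculated osmolality = 2·Na + glucose + urea
= 2·165 + 5.1 + 10.4
= 330 + 5.10 + 10.40
= 345.5 mOsm/kg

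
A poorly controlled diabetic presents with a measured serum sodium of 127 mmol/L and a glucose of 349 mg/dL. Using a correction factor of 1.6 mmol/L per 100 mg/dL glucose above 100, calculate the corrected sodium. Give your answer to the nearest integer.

131 mmol/L

Corrected Na = measured Na + 1.6 · (glucose − 100)/100
= 127 + 1.6 · (349 − 100)/100
= 127 + 4
= 131 mmol/L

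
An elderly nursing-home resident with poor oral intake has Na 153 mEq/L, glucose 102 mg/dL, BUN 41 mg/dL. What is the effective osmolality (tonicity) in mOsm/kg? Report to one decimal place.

Effective osmolality excludes urea (freely permeant across cell membranes):
2·Na + glucose/18
= 2·153 + 102/18
= 306 + 5.67
= 311.67 mOsm/kg

311.7 mOsm/kg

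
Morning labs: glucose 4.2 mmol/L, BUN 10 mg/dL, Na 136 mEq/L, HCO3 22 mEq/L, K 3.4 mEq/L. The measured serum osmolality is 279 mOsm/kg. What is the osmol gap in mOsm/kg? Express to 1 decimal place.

Calculated osmolality = 2·Na + glucose + BUN/2.8
= 2·136 + 4.2 + 10/2.8
= 272 + 4.20 + 3.57
= 279.77 mOsm/kg ≈ 279.8 mOsm/kg
Osmolar gap = measured − calculated = 279 − 279.8 = -0.8 mOsm/kg

-0.8 mOsm/kg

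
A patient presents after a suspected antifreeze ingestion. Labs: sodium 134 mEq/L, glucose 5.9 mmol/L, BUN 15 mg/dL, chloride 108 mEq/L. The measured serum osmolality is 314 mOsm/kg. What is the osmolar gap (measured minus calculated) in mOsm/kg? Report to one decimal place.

Calculated osmolality = 2·Na + glucose + BUN/2.8
= 2·134 + 5.9 + 15/2.8
= 268 + 5.90 + 5.36
= 279.26 mOsm/kg ≈ 279.3 mOsm/kg
Osmolar gap = measured − calculated = 314 − 279.3 = 34.7 mOsm/kg

34.7 mOsm/kg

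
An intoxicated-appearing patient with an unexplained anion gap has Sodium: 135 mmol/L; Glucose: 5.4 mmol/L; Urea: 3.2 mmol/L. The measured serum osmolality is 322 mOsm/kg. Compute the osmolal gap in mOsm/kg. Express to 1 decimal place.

43.4 mOsm/kg

Calculated osmolality = 2·Na + glucose + urea
= 2·135 + 5.4 + 3.2
= 270 + 5.40 + 3.20
= 278.6 mOsm/kg ≈ 278.6 mOsm/kg
Osmolar gap = measured − calculated = 322 − 278.6 = 43.4 mOsm/kg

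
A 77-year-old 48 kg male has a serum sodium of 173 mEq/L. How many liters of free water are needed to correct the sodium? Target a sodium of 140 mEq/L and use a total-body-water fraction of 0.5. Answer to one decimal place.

TBW = 0.5 · 48 = 24 L
Free water deficit = TBW · (Na/140 − 1)
= 24 · (173/140 − 1)
= 24 · 0.2357
= 5.66 L

5.7 L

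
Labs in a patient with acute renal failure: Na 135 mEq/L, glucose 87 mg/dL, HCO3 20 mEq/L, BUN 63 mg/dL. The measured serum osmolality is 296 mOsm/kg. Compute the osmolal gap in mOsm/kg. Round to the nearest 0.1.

Calculated osmolality = 2·Na + glucose/18 + BUN/2.8
= 2·135 + 87/18 + 63/2.8
= 270 + 4.83 + 22.50
= 297.33 mOsm/kg ≈ 297.3 mOsm/kg
Osmolar gap = measured − calculated = 296 − 297.3 = -1.3 mOsm/kg

-1.3 mOsm/kg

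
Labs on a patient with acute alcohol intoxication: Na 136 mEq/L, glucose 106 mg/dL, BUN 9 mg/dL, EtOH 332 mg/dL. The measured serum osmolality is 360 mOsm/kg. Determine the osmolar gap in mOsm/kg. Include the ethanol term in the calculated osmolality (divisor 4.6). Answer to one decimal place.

Calculated osmolality = 2·Na + glucose/18 + BUN/2.8 + ethanol/4.6
= 2·136 + 106/18 + 9/2.8 + 332/4.6
= 272 + 5.89 + 3.21 + 72.17
= 353.27 mOsm/kg ≈ 353.3 mOsm/kg
Osmolar gap = measured − calculated = 360 − 353.3 = 6.7 mOsm/kg

6.7 mOsm/kg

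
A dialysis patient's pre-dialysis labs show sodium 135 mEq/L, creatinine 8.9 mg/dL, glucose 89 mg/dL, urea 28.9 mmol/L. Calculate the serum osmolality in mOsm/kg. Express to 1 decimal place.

303.8 mOsm/kg

Calculated osmolality = 2·Na + glucose/18 + urea
= 2·135 + 89/18 + 28.9
= 270 + 4.94 + 28.90
= 303.84 mOsm/kg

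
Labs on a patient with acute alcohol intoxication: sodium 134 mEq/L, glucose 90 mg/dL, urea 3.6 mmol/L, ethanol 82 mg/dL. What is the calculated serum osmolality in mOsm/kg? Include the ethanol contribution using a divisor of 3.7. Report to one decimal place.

Calculated osmolality = 2·Na + glucose/18 + urea + ethanol/3.7
= 2·134 + 90/18 + 3.6 + 82/3.7
= 268 + 5 + 3.60 + 22.16
= 298.76 mOsm/kg

298.8 mOsm/kg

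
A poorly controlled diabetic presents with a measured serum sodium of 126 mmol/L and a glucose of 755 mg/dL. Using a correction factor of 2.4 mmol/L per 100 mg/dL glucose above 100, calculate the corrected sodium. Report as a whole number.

Corrected Na = measured Na + 2.4 · (glucose − 100)/100
= 126 + 2.4 · (755 − 100)/100
= 126 + 15.7
= 141.7 mmol/L

142 mmol/L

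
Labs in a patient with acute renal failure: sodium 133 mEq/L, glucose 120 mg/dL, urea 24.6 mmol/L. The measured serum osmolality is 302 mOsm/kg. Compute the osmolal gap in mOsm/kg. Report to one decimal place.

4.7 mOsm/kg

Calculated osmolality = 2·Na + glucose/18 + urea
= 2·133 + 120/18 + 24.6
= 266 + 6.67 + 24.60
= 297.27 mOsm/kg ≈ 297.3 mOsm/kg
Osmolar gap = measured − calculated = 302 − 297.3 = 4.7 mOsm/kg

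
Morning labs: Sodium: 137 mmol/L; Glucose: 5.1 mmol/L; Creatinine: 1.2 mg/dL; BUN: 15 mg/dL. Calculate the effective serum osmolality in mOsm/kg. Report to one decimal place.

Effective osmolality excludes urea (freely permeant across cell membranes):
2·Na + glucose
= 2·137 + 5.1
= 274 + 5.1
= 279.1 mOsm/kg

279.1 mOsm/kg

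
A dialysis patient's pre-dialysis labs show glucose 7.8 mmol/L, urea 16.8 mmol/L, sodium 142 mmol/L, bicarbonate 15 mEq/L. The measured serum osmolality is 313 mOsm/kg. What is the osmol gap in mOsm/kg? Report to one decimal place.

4.4 mOsm/kg

Calculated osmolality = 2·Na + glucose + urea
= 2·142 + 7.8 + 16.8
= 284 + 7.80 + 16.80
= 308.6 mOsm/kg ≈ 308.6 mOsm/kg
Osmolar gap = measured − calculated = 313 − 308.6 = 4.4 mOsm/kg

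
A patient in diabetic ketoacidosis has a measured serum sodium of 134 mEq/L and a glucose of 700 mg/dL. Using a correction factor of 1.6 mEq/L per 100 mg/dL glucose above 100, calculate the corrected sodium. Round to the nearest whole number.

144 mEq/L

Corrected Na = measured Na + 1.6 · (glucose − 100)/100
= 134 + 1.6 · (700 − 100)/100
= 134 + 9.6
= 143.6 mEq/L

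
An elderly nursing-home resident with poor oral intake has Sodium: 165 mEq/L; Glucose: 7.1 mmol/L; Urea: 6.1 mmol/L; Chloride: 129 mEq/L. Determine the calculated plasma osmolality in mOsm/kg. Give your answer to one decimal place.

343.2 mOsm/kg

Calculated osmolality = 2·Na + glucose + urea
= 2·165 + 7.1 + 6.1
= 330 + 7.10 + 6.10
= 343.2 mOsm/kg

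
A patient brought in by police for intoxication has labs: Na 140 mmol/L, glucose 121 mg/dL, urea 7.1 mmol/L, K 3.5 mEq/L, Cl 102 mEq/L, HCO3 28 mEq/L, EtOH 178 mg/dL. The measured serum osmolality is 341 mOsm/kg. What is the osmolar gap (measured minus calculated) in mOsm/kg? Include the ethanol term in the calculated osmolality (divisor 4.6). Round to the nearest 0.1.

Calculated osmolality = 2·Na + glucose/18 + urea + ethanol/4.6
= 2·140 + 121/18 + 7.1 + 178/4.6
= 280 + 6.72 + 7.10 + 38.70
= 332.52 mOsm/kg ≈ 332.5 mOsm/kg
Osmolar gap = measured − calculated = 341 − 332.5 = 8.5 mOsm/kg

8.5 mOsm/kg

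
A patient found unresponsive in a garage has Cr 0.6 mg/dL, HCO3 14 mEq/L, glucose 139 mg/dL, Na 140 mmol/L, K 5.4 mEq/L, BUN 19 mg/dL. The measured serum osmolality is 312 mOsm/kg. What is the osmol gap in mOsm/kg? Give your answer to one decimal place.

Calculated osmolality = 2·Na + glucose/18 + BUN/2.8
= 2·140 + 139/18 + 19/2.8
= 280 + 7.72 + 6.79
= 294.51 mOsm/kg ≈ 294.5 mOsm/kg
Osmolar gap = measured − calculated = 312 − 294.5 = 17.5 mOsm/kg

17.5 mOsm/kg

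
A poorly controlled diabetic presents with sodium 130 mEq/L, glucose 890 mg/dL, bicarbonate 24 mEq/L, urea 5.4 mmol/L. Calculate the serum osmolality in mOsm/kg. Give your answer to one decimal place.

Calculated osmolality = 2·Na + glucose/18 + urea
= 2·130 + 890/18 + 5.4
= 260 + 49.44 + 5.40
= 314.84 mOsm/kg

314.8 mOsm/kg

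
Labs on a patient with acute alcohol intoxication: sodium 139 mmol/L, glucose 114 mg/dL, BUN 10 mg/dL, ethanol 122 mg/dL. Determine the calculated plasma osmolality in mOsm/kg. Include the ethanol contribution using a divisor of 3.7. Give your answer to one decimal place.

Calculated osmolality = 2·Na + glucose/18 + BUN/2.8 + ethanol/3.7
= 2·139 + 114/18 + 10/2.8 + 122/3.7
= 278 + 6.33 + 3.57 + 32.97
= 320.87 mOsm/kg

320.9 mOsm/kg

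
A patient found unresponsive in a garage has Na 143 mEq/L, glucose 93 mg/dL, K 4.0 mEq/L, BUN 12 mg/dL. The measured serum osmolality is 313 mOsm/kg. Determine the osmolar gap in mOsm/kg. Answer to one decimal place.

17.5 mOsm/kg

Calculated osmolality = 2·Na + glucose/18 + BUN/2.8
= 2·143 + 93/18 + 12/2.8
= 286 + 5.17 + 4.29
= 295.46 mOsm/kg ≈ 295.5 mOsm/kg
Osmolar gap = measured − calculated = 313 − 295.5 = 17.5 mOsm/kg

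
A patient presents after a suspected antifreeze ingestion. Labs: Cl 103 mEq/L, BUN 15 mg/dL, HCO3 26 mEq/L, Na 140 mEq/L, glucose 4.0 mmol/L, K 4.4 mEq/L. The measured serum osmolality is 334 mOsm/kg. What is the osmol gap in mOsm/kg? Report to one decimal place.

Calculated osmolality = 2·Na + glucose + BUN/2.8
= 2·140 + 4 + 15/2.8
= 280 + 4 + 5.36
= 289.36 mOsm/kg ≈ 289.4 mOsm/kg
Osmolar gap = measured − calculated = 334 − 289.4 = 44.6 mOsm/kg

44.6 mOsm/kg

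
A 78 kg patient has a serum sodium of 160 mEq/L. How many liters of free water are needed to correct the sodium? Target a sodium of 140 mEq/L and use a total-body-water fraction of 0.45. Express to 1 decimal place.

5.0 L

TBW = 0.45 · 78 = 35.1 L
Free water deficit = TBW · (Na/140 − 1)
= 35.1 · (160/140 − 1)
= 35.1 · 0.1429
= 5.02 L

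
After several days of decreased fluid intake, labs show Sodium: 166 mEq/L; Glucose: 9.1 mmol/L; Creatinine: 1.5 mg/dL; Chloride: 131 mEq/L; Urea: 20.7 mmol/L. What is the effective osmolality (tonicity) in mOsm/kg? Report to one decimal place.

341.1 mOsm/kg

Effective osmolality excludes urea (freely permeant across cell membranes):
2·Na + glucose
= 2·166 + 9.1
= 332 + 9.1
= 341.1 mOsm/kg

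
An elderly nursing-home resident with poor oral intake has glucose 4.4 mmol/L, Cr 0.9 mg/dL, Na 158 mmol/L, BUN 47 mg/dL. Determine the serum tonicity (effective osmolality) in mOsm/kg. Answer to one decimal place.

Effective osmolality excludes urea (freely permeant across cell membranes):
2·Na + glucose
= 2·158 + 4.4
= 316 + 4.4
= 320.4 mOsm/kg

320.4 mOsm/kg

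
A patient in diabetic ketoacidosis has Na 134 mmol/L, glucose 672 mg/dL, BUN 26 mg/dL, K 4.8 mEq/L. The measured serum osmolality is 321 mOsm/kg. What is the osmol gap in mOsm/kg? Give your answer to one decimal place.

Calculated osmolality = 2·Na + glucose/18 + BUN/2.8
= 2·134 + 672/18 + 26/2.8
= 268 + 37.33 + 9.29
= 314.62 mOsm/kg ≈ 314.6 mOsm/kg
Osmolar gap = measured − calculated = 321 − 314.6 = 6.4 mOsm/kg

6.4 mOsm/kg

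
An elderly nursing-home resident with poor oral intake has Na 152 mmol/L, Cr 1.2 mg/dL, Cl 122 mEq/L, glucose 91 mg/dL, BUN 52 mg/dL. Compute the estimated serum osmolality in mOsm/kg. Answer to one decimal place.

327.6 mOsm/kg

Calculated osmolality = 2·Na + glucose/18 + BUN/2.8
= 2·152 + 91/18 + 52/2.8
= 304 + 5.06 + 18.57
= 327.63 mOsm/kg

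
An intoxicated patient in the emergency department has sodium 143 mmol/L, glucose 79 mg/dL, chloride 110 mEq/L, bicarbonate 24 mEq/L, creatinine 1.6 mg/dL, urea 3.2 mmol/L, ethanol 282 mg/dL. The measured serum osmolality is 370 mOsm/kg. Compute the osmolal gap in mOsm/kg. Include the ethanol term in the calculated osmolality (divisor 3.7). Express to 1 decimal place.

Calculated osmolality = 2·Na + glucose/18 + urea + ethanol/3.7
= 2·143 + 79/18 + 3.2 + 282/3.7
= 286 + 4.39 + 3.20 + 76.22
= 369.81 mOsm/kg ≈ 369.8 mOsm/kg
Osmolar gap = measured − calculated = 370 − 369.8 = 0.2 mOsm/kg

0.2 mOsm/kg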